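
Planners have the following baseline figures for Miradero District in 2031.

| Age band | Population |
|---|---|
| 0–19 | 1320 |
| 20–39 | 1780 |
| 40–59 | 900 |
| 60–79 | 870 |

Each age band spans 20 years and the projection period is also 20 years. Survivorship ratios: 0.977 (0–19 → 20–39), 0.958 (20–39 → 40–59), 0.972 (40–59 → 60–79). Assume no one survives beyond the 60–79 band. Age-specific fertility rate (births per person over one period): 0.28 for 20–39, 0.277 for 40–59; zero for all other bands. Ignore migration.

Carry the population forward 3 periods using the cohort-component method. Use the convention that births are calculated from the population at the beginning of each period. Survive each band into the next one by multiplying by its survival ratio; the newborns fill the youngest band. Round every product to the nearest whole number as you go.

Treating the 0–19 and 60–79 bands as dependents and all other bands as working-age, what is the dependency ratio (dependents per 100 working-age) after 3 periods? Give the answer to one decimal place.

Call the groups 1 to 4, youngest first.
Period 1.
Births: 1780 * 0.28 = 498 ; 900 * 0.277 = 249 → 747
Group 2: 1320 * 0.977 = 1290
Group 3: 1780 * 0.958 = 1705
Group 4: 900 * 0.972 = 875
End of period: [747, 1290, 1705, 875]
Period 2.
Births: 1290 * 0.28 = 361 ; 1705 * 0.277 = 472 → 833
Group 2: 747 * 0.977 = 730
Group 3: 1290 * 0.958 = 1236
Group 4: 1705 * 0.972 = 1657
End of period: [833, 730, 1236, 1657]
Period 3.
Births: 730 * 0.28 = 204 ; 1236 * 0.277 = 342 → 546
Group 2: 833 * 0.977 = 814
Group 3: 730 * 0.958 = 699
Group 4: 1236 * 0.972 = 1201
End of period: [546, 814, 699, 1201]
Dependents (band 0–19 + band 60–79) = 546 + 1201 = 1747; working-age = 1513; ratio = 1747/1513 × 100 = 115.5

115.5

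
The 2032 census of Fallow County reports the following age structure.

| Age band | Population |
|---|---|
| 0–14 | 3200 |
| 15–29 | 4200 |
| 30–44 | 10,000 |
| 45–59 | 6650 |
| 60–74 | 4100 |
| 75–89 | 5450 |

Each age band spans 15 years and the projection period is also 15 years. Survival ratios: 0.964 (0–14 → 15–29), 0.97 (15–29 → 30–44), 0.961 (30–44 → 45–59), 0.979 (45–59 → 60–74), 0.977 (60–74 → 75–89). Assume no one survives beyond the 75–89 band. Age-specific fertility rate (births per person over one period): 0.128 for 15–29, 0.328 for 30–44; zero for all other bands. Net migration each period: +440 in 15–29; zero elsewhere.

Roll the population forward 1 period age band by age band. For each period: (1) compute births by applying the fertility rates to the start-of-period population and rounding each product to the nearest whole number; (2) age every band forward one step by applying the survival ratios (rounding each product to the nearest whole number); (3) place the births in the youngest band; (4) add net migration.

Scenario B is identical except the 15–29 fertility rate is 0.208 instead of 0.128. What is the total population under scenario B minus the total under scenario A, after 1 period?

Call the groups 1 to 6, youngest first.
After projecting period 1:
Births: 4200 * 0.128 = 538  |  10000 * 0.328 = 3280 → total 3818
Group 2: 3200 * 0.964 = 3085
Group 3: 4200 * 0.97 = 4074
Group 4: 10000 * 0.961 = 9610
Group 5: 6650 * 0.979 = 6510
Group 6: 4100 * 0.977 = 4006
Net migration: Group 2 + 440 → 3525
Giving 3818 / 3525 / 4074 / 9610 / 6510 / 4006.
Scenario A total after 1 period: 31543
Scenario B projection —
After projecting period 1:
Births: 4200 * 0.208 = 874  |  10000 * 0.328 = 3280 → total 4154
Group 2: 3200 * 0.964 = 3085
Group 3: 4200 * 0.97 = 4074
Group 4: 10000 * 0.961 = 9610
Group 5: 6650 * 0.979 = 6510
Group 6: 4100 * 0.977 = 4006
Net migration: Group 2 + 440 → 3525
Giving 4154 / 3525 / 4074 / 9610 / 6510 / 4006.
Scenario B total after 1 period: 31879
Difference B − A = 31879 − 31543 = 336

336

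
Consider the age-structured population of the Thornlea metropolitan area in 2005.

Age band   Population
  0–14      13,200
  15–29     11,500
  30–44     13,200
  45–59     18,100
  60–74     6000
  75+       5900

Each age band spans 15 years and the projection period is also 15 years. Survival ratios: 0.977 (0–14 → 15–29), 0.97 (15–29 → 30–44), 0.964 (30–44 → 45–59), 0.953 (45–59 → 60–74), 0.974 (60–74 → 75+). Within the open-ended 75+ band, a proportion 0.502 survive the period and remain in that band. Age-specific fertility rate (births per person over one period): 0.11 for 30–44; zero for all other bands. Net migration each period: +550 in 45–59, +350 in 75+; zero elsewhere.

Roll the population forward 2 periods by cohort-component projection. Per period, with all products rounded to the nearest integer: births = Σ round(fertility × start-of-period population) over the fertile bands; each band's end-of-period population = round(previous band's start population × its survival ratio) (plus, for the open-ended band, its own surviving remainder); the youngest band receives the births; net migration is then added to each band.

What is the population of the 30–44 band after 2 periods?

[period 1]
Births: 13200 * 0.11 = 1452
15–29: 13200 * 0.977 = 12896
30–44: 11500 * 0.97 = 11155
45–59: 13200 * 0.964 = 12725
60–74: 18100 * 0.953 = 17249
75+: 6000 * 0.974 + 5900 * 0.502 = 5844 + 2962 = 8806
Net migration: 45–59 + 550 → 13275; 75+ + 350 → 9156
→ [1452, 12896, 11155, 13275, 17249, 9156]
[period 2]
Births: 11155 * 0.11 = 1227
15–29: 1452 * 0.977 = 1419
30–44: 12896 * 0.97 = 12509
45–59: 11155 * 0.964 = 10753
60–74: 13275 * 0.953 = 12651
75+: 17249 * 0.974 + 9156 * 0.502 = 16801 + 4596 = 21397
Net migration: 45–59 + 550 → 11303; 75+ + 350 → 21747
→ [1227, 1419, 12509, 11303, 12651, 21747]

12509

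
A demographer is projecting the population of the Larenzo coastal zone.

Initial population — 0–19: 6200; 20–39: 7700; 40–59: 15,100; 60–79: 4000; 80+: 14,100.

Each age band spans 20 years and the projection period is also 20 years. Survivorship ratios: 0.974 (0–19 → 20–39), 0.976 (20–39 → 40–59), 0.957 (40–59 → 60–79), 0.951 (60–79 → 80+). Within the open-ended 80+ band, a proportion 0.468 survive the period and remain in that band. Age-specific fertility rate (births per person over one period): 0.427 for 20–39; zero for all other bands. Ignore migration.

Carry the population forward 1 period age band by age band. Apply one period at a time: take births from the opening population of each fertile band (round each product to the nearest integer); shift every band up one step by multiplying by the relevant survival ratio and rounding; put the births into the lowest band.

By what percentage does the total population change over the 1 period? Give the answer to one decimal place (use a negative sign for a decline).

Numbering the bands 1..5 from youngest to oldest:
— Period 1 —
Births: 7700 × 0.427 = 3288
Band 2: 6200 × 0.974 = 6039
Band 3: 7700 × 0.976 = 7515
Band 4: 15100 × 0.957 = 14451
Band 5: 4000 × 0.951 + 14100 × 0.468 = 3804 + 6599 = 10403
Giving 3288 / 6039 / 7515 / 14451 / 10403.
Total: 47100 → 41696; change = -5404; percentage change = -11.5%

-11.5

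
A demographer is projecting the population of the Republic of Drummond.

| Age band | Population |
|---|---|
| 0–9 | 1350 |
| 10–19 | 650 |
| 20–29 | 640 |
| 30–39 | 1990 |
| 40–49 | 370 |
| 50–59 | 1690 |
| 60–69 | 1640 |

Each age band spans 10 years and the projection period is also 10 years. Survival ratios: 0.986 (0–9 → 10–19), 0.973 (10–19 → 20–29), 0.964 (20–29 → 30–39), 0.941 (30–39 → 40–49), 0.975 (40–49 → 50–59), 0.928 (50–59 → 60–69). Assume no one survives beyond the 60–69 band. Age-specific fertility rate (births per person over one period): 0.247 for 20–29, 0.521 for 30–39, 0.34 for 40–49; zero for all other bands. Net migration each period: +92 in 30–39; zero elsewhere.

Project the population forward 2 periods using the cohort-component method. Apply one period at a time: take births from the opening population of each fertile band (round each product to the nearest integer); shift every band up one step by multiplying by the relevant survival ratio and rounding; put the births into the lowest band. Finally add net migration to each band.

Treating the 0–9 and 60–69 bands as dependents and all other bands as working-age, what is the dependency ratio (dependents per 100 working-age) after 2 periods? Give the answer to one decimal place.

Call the bands 1 to 7, youngest first.
[period 1]
Births: 640 × 0.247 = 158 ; 1990 × 0.521 = 1037 ; 370 × 0.34 = 126 → 1321
Band 2: 1350 × 0.986 = 1331
Band 3: 650 × 0.973 = 632
Band 4: 640 × 0.964 = 617
Band 5: 1990 × 0.941 = 1873
Band 6: 370 × 0.975 = 361
Band 7: 1690 × 0.928 = 1568
Net migration: Band 4 + 92 → 709
Giving 1321 / 1331 / 632 / 709 / 1873 / 361 / 1568.
[period 2]
Births: 632 × 0.247 = 156 ; 709 × 0.521 = 369 ; 1873 × 0.34 = 637 → 1162
Band 2: 1321 × 0.986 = 1303
Band 3: 1331 × 0.973 = 1295
Band 4: 632 × 0.964 = 609
Band 5: 709 × 0.941 = 667
Band 6: 1873 × 0.975 = 1826
Band 7: 361 × 0.928 = 335
Net migration: Band 4 + 92 → 701
Giving 1162 / 1303 / 1295 / 701 / 667 / 1826 / 335.
Dependents (band 0–9 + band 60–69) = 1162 + 335 = 1497; working-age = 5792; ratio = 1497/5792 × 100 = 25.8

25.8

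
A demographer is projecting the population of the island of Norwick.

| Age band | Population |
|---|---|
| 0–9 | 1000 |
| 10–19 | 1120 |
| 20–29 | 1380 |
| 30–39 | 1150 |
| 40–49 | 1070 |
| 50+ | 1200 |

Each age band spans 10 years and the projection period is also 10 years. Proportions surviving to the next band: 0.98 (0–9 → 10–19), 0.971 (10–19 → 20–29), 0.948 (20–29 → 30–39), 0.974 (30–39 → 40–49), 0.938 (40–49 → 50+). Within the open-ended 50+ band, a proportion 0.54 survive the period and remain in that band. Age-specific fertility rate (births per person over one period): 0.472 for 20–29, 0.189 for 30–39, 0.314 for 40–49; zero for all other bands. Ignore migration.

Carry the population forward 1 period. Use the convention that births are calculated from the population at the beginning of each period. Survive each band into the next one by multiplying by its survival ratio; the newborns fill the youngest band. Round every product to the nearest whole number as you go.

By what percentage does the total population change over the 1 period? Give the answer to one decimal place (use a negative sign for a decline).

Period 1:
Births: 1380 × 0.472 = 651  |  1150 × 0.189 = 217  |  1070 × 0.314 = 336 → 1204
10–19: 1000 × 0.98 = 980
20–29: 1120 × 0.971 = 1088
30–39: 1380 × 0.948 = 1308
40–49: 1150 × 0.974 = 1120
50+: 1070 × 0.938 + 1200 × 0.54 = 1004 + 648 = 1652
Giving 1204 / 980 / 1088 / 1308 / 1120 / 1652.
Total: 6920 → 7352; change = 432; percentage change = 6.2%

6.2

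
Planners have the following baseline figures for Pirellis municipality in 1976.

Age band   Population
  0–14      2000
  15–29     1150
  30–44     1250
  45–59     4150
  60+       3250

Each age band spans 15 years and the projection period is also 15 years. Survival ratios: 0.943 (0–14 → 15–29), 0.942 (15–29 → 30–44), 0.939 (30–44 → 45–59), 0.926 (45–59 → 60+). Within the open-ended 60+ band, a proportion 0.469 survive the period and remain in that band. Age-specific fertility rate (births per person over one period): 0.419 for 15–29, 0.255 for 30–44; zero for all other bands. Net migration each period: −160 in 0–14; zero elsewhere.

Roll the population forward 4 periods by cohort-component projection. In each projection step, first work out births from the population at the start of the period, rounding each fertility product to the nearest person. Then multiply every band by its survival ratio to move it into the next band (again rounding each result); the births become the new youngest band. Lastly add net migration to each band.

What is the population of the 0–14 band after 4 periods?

343

Numbering the bands 1..5 from youngest to oldest:
After projecting period 1:
Births: 1150 × 0.419 = 482, 1250 × 0.255 = 319 → total 801
Band 2: 2000 × 0.943 = 1886
Band 3: 1150 × 0.942 = 1083
Band 4: 1250 × 0.939 = 1174
Band 5: 4150 × 0.926 + 3250 × 0.469 = 3843 + 1524 = 5367
Net migration: Band 1 − 160 → 641
→ [641, 1886, 1083, 1174, 5367]
After projecting period 2:
Births: 1886 × 0.419 = 790, 1083 × 0.255 = 276 → total 1066
Band 2: 641 × 0.943 = 604
Band 3: 1886 × 0.942 = 1777
Band 4: 1083 × 0.939 = 1017
Band 5: 1174 × 0.926 + 5367 × 0.469 = 1087 + 2517 = 3604
Net migration: Band 1 − 160 → 906
→ [906, 604, 1777, 1017, 3604]
After projecting period 3:
Births: 604 × 0.419 = 253, 1777 × 0.255 = 453 → total 706
Band 2: 906 × 0.943 = 854
Band 3: 604 × 0.942 = 569
Band 4: 1777 × 0.939 = 1669
Band 5: 1017 × 0.926 + 3604 × 0.469 = 942 + 1690 = 2632
Net migration: Band 1 − 160 → 546
→ [546, 854, 569, 1669, 2632]
After projecting period 4:
Births: 854 × 0.419 = 358, 569 × 0.255 = 145 → total 503
Band 2: 546 × 0.943 = 515
Band 3: 854 × 0.942 = 804
Band 4: 569 × 0.939 = 534
Band 5: 1669 × 0.926 + 2632 × 0.469 = 1545 + 1234 = 2779
Net migration: Band 1 − 160 → 343
→ [343, 515, 804, 534, 2779]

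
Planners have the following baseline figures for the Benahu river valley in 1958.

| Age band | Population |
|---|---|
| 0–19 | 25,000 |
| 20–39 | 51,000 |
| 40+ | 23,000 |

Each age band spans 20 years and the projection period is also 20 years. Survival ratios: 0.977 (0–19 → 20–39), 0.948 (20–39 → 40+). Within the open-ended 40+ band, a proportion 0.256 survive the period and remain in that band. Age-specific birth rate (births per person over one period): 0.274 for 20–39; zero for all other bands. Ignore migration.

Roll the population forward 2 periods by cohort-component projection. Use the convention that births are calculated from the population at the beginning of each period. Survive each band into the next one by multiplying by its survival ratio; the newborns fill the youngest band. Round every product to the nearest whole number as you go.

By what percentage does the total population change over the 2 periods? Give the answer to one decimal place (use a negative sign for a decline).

— Period 1 —
Births: 51000 × 0.274 = 13974
20–39: 25000 × 0.977 = 24425
40+: 51000 × 0.948 + 23000 × 0.256 = 48348 + 5888 = 54236
Giving 13974 / 24425 / 54236.
— Period 2 —
Births: 24425 × 0.274 = 6692
20–39: 13974 × 0.977 = 13653
40+: 24425 × 0.948 + 54236 × 0.256 = 23155 + 13884 = 37039
Giving 6692 / 13653 / 37039.
Total: 99000 → 57384; change = -41616; percentage change = -42.0%

-42.0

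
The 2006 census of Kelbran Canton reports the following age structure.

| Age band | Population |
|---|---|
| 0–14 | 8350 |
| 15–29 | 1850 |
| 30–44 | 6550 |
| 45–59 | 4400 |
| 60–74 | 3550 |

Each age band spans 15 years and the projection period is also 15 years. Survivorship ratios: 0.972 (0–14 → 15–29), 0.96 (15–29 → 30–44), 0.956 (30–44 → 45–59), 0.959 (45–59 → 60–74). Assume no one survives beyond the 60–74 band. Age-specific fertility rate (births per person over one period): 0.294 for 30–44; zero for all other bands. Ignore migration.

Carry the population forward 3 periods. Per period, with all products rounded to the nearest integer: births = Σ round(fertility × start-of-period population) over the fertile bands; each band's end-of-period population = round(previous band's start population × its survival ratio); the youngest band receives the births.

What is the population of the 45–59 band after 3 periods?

Let band 1 be 0–14 through band 5 = 60–74.
Period 1.
Births: 6550 × 0.294 = 1926
Band 2: 8350 × 0.972 = 8116
Band 3: 1850 × 0.96 = 1776
Band 4: 6550 × 0.956 = 6262
Band 5: 4400 × 0.959 = 4220
Population now: 0–14=1926, 15–29=8116, 30–44=1776, 45–59=6262, 60–74=4220
Period 2.
Births: 1776 × 0.294 = 522
Band 2: 1926 × 0.972 = 1872
Band 3: 8116 × 0.96 = 7791
Band 4: 1776 × 0.956 = 1698
Band 5: 6262 × 0.959 = 6005
Population now: 0–14=522, 15–29=1872, 30–44=7791, 45–59=1698, 60–74=6005
Period 3.
Births: 7791 × 0.294 = 2291
Band 2: 522 × 0.972 = 507
Band 3: 1872 × 0.96 = 1797
Band 4: 7791 × 0.956 = 7448
Band 5: 1698 × 0.959 = 1628
Population now: 0–14=2291, 15–29=507, 30–44=1797, 45–59=7448, 60–74=1628

7448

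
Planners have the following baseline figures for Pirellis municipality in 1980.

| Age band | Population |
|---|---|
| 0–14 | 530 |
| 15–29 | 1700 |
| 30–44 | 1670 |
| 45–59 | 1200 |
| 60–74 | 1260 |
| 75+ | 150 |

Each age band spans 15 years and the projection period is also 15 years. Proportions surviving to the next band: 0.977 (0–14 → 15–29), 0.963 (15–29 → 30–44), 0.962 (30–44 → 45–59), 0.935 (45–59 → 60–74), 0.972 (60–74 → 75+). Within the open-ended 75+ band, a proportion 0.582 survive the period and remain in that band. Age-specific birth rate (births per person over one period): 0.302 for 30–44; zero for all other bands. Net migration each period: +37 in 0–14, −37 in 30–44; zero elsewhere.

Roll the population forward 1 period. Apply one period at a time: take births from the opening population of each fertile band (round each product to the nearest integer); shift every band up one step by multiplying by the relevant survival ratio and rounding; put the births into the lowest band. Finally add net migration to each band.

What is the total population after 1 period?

After projecting period 1:
Births: 1670 * 0.302 = 504
15–29: 530 * 0.977 = 518
30–44: 1700 * 0.963 = 1637
45–59: 1670 * 0.962 = 1607
60–74: 1200 * 0.935 = 1122
75+: 1260 * 0.972 + 150 * 0.582 = 1225 + 87 = 1312
Net migration: 0–14 + 37 → 541; 30–44 − 37 → 1600
→ [541, 518, 1600, 1607, 1122, 1312]
Total after period 1: 541 + 518 + 1600 + 1607 + 1122 + 1312 = 6700

6700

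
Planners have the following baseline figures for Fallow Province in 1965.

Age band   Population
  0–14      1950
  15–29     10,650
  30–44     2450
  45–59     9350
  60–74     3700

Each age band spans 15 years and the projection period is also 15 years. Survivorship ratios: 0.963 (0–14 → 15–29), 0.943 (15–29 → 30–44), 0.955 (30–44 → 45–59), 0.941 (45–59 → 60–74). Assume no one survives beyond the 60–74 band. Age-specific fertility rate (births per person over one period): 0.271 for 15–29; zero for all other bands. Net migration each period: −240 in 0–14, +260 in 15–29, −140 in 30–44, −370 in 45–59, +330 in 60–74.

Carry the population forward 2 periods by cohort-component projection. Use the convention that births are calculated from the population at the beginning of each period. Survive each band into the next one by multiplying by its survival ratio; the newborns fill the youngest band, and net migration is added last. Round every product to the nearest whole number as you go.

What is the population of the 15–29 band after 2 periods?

2808

Period 1:
Births: 10650 × 0.271 = 2886
15–29: 1950 × 0.963 = 1878
30–44: 10650 × 0.943 = 10043
45–59: 2450 × 0.955 = 2340
60–74: 9350 × 0.941 = 8798
Net migration: 0–14 − 240 → 2646; 15–29 + 260 → 2138; 30–44 − 140 → 9903; 45–59 − 370 → 1970; 60–74 + 330 → 9128
→ [2646, 2138, 9903, 1970, 9128]
Period 2:
Births: 2138 × 0.271 = 579
15–29: 2646 × 0.963 = 2548
30–44: 2138 × 0.943 = 2016
45–59: 9903 × 0.955 = 9457
60–74: 1970 × 0.941 = 1854
Net migration: 0–14 − 240 → 339; 15–29 + 260 → 2808; 30–44 − 140 → 1876; 45–59 − 370 → 9087; 60–74 + 330 → 2184
→ [339, 2808, 1876, 9087, 2184]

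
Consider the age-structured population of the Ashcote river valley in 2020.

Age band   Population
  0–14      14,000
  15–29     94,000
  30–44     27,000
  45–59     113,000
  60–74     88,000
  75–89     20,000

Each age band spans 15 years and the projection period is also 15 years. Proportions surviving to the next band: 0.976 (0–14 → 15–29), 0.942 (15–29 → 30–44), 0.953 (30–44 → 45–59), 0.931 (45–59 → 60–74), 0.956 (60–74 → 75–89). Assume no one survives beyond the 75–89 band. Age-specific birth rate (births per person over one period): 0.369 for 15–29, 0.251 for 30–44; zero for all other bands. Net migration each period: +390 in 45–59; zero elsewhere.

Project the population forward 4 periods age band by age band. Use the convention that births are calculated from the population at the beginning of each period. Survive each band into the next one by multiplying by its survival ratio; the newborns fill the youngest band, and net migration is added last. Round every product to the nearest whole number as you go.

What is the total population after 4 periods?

— Period 1 —
Births: 94000 × 0.369 = 34686, 27000 × 0.251 = 6777 → 41463
15–29: 14000 × 0.976 = 13664
30–44: 94000 × 0.942 = 88548
45–59: 27000 × 0.953 = 25731
60–74: 113000 × 0.931 = 105203
75–89: 88000 × 0.956 = 84128
Net migration: 45–59 + 390 → 26121
Giving 41463 / 13664 / 88548 / 26121 / 105203 / 84128.
— Period 2 —
Births: 13664 × 0.369 = 5042, 88548 × 0.251 = 22226 → 27268
15–29: 41463 × 0.976 = 40468
30–44: 13664 × 0.942 = 12871
45–59: 88548 × 0.953 = 84386
60–74: 26121 × 0.931 = 24319
75–89: 105203 × 0.956 = 100574
Net migration: 45–59 + 390 → 84776
Giving 27268 / 40468 / 12871 / 84776 / 24319 / 100574.
— Period 3 —
Births: 40468 × 0.369 = 14933, 12871 × 0.251 = 3231 → 18164
15–29: 27268 × 0.976 = 26614
30–44: 40468 × 0.942 = 38121
45–59: 12871 × 0.953 = 12266
60–74: 84776 × 0.931 = 78926
75–89: 24319 × 0.956 = 23249
Net migration: 45–59 + 390 → 12656
Giving 18164 / 26614 / 38121 / 12656 / 78926 / 23249.
— Period 4 —
Births: 26614 × 0.369 = 9821, 38121 × 0.251 = 9568 → 19389
15–29: 18164 × 0.976 = 17728
30–44: 26614 × 0.942 = 25070
45–59: 38121 × 0.953 = 36329
60–74: 12656 × 0.931 = 11783
75–89: 78926 × 0.956 = 75453
Net migration: 45–59 + 390 → 36719
Giving 19389 / 17728 / 25070 / 36719 / 11783 / 75453.
Total after period 4: 19389 + 17728 + 25070 + 36719 + 11783 + 75453 = 186142

186142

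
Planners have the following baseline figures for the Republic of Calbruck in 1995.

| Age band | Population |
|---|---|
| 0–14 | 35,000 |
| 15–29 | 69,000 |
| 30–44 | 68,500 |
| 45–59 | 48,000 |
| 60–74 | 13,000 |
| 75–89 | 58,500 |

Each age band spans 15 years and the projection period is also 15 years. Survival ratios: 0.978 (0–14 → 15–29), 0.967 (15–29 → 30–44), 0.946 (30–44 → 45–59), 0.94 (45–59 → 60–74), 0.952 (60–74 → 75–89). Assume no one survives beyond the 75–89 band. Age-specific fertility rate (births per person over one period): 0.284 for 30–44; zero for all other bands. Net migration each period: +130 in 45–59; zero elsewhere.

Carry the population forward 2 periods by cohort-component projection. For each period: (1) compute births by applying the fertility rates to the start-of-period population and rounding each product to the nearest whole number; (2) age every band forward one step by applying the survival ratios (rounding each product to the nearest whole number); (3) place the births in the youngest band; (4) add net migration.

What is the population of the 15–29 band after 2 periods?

Numbering the groups 1..6 from youngest to oldest:
— Period 1 —
Births: 68500 * 0.284 = 19454
Group 2: 35000 * 0.978 = 34230
Group 3: 69000 * 0.967 = 66723
Group 4: 68500 * 0.946 = 64801
Group 5: 48000 * 0.94 = 45120
Group 6: 13000 * 0.952 = 12376
Net migration: Group 4 + 130 → 64931
→ [19454, 34230, 66723, 64931, 45120, 12376]
— Period 2 —
Births: 66723 * 0.284 = 18949
Group 2: 19454 * 0.978 = 19026
Group 3: 34230 * 0.967 = 33100
Group 4: 66723 * 0.946 = 63120
Group 5: 64931 * 0.94 = 61035
Group 6: 45120 * 0.952 = 42954
Net migration: Group 4 + 130 → 63250
→ [18949, 19026, 33100, 63250, 61035, 42954]

19026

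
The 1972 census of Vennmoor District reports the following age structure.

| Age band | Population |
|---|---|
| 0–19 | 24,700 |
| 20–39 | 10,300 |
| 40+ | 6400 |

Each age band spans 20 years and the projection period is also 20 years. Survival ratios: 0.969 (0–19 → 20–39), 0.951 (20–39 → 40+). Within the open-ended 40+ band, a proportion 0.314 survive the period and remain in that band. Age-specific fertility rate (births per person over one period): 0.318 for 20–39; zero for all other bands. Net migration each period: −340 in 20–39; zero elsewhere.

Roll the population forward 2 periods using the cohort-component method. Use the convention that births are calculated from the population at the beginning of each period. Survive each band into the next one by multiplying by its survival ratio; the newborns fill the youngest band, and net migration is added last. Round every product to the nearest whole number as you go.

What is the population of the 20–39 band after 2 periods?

Numbering the groups 1..3 from youngest to oldest:
[period 1]
Births: 10300 * 0.318 = 3275
Group 2: 24700 * 0.969 = 23934
Group 3: 10300 * 0.951 + 6400 * 0.314 = 9795 + 2010 = 11805
Net migration: Group 2 − 340 → 23594
Giving 3275 / 23594 / 11805.
[period 2]
Births: 23594 * 0.318 = 7503
Group 2: 3275 * 0.969 = 3173
Group 3: 23594 * 0.951 + 11805 * 0.314 = 22438 + 3707 = 26145
Net migration: Group 2 − 340 → 2833
Giving 7503 / 2833 / 26145.

2833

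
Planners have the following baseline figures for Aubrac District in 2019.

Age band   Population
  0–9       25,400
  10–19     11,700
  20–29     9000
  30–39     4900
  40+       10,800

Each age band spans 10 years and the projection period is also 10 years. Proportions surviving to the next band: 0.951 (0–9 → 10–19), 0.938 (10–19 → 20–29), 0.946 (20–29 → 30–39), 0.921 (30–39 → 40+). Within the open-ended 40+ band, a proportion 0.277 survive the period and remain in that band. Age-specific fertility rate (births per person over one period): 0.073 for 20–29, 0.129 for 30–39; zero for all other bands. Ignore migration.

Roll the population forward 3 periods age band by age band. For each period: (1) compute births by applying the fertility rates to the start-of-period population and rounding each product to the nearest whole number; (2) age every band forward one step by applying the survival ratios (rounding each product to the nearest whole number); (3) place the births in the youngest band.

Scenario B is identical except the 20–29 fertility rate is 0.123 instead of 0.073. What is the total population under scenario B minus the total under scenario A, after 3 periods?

2056

After projecting period 1:
Births: 9000 × 0.073 = 657 ; 4900 × 0.129 = 632 → 1289
10–19: 25400 × 0.951 = 24155
20–29: 11700 × 0.938 = 10975
30–39: 9000 × 0.946 = 8514
40+: 4900 × 0.921 + 10800 × 0.277 = 4513 + 2992 = 7505
End of period: [1289, 24155, 10975, 8514, 7505]
After projecting period 2:
Births: 10975 × 0.073 = 801 ; 8514 × 0.129 = 1098 → 1899
10–19: 1289 × 0.951 = 1226
20–29: 24155 × 0.938 = 22657
30–39: 10975 × 0.946 = 10382
40+: 8514 × 0.921 + 7505 × 0.277 = 7841 + 2079 = 9920
End of period: [1899, 1226, 22657, 10382, 9920]
After projecting period 3:
Births: 22657 × 0.073 = 1654 ; 10382 × 0.129 = 1339 → 2993
10–19: 1899 × 0.951 = 1806
20–29: 1226 × 0.938 = 1150
30–39: 22657 × 0.946 = 21434
40+: 10382 × 0.921 + 9920 × 0.277 = 9562 + 2748 = 12310
End of period: [2993, 1806, 1150, 21434, 12310]
Scenario A total after 3 periods: 39693
Scenario B projection —
After projecting period 1:
Births: 9000 × 0.123 = 1107 ; 4900 × 0.129 = 632 → 1739
10–19: 25400 × 0.951 = 24155
20–29: 11700 × 0.938 = 10975
30–39: 9000 × 0.946 = 8514
40+: 4900 × 0.921 + 10800 × 0.277 = 4513 + 2992 = 7505
End of period: [1739, 24155, 10975, 8514, 7505]
After projecting period 2:
Births: 10975 × 0.123 = 1350 ; 8514 × 0.129 = 1098 → 2448
10–19: 1739 × 0.951 = 1654
20–29: 24155 × 0.938 = 22657
30–39: 10975 × 0.946 = 10382
40+: 8514 × 0.921 + 7505 × 0.277 = 7841 + 2079 = 9920
End of period: [2448, 1654, 22657, 10382, 9920]
After projecting period 3:
Births: 22657 × 0.123 = 2787 ; 10382 × 0.129 = 1339 → 4126
10–19: 2448 × 0.951 = 2328
20–29: 1654 × 0.938 = 1551
30–39: 22657 × 0.946 = 21434
40+: 10382 × 0.921 + 9920 × 0.277 = 9562 + 2748 = 12310
End of period: [4126, 2328, 1551, 21434, 12310]
Scenario B total after 3 periods: 41749
Difference B − A = 41749 − 39693 = 2056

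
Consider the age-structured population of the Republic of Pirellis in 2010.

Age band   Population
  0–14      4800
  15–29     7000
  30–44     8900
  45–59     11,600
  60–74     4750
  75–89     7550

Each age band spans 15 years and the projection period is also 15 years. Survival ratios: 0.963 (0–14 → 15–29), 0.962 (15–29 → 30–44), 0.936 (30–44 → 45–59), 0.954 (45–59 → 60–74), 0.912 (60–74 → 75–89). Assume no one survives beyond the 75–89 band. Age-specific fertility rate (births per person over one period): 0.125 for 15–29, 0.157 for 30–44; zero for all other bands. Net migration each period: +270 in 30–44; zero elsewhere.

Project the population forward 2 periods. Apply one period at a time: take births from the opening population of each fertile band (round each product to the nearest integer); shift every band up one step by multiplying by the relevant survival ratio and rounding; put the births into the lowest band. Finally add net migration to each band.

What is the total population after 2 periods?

Call the groups 1 to 6, youngest first.
Period 1.
Births: 7000 * 0.125 = 875  |  8900 * 0.157 = 1397 ⇒ total 2272
Group 2: 4800 * 0.963 = 4622
Group 3: 7000 * 0.962 = 6734
Group 4: 8900 * 0.936 = 8330
Group 5: 11600 * 0.954 = 11066
Group 6: 4750 * 0.912 = 4332
Net migration: Group 3 + 270 → 7004
End of period: [2272, 4622, 7004, 8330, 11066, 4332]
Period 2.
Births: 4622 * 0.125 = 578  |  7004 * 0.157 = 1100 ⇒ total 1678
Group 2: 2272 * 0.963 = 2188
Group 3: 4622 * 0.962 = 4446
Group 4: 7004 * 0.936 = 6556
Group 5: 8330 * 0.954 = 7947
Group 6: 11066 * 0.912 = 10092
Net migration: Group 3 + 270 → 4716
End of period: [1678, 2188, 4716, 6556, 7947, 10092]
Total after period 2: 1678 + 2188 + 4716 + 6556 + 7947 + 10092 = 33177

33177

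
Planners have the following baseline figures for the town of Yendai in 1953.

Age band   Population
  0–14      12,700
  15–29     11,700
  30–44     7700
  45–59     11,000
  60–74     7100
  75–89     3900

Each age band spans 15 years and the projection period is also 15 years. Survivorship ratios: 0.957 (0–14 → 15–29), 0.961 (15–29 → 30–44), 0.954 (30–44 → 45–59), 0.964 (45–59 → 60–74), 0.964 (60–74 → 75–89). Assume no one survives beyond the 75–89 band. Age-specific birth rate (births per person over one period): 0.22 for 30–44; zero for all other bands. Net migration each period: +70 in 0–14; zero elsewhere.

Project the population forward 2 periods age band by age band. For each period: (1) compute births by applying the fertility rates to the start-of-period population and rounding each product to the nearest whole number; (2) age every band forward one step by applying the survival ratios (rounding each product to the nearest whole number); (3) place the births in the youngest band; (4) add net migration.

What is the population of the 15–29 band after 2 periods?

(Bands numbered youngest = 1 to oldest = 6.)
[period 1]
Births: 7700 × 0.22 = 1694
Band 2: 12700 × 0.957 = 12154
Band 3: 11700 × 0.961 = 11244
Band 4: 7700 × 0.954 = 7346
Band 5: 11000 × 0.964 = 10604
Band 6: 7100 × 0.964 = 6844
Net migration: Band 1 + 70 → 1764
End of period: [1764, 12154, 11244, 7346, 10604, 6844]
[period 2]
Births: 11244 × 0.22 = 2474
Band 2: 1764 × 0.957 = 1688
Band 3: 12154 × 0.961 = 11680
Band 4: 11244 × 0.954 = 10727
Band 5: 7346 × 0.964 = 7082
Band 6: 10604 × 0.964 = 10222
Net migration: Band 1 + 70 → 2544
End of period: [2544, 1688, 11680, 10727, 7082, 10222]

1688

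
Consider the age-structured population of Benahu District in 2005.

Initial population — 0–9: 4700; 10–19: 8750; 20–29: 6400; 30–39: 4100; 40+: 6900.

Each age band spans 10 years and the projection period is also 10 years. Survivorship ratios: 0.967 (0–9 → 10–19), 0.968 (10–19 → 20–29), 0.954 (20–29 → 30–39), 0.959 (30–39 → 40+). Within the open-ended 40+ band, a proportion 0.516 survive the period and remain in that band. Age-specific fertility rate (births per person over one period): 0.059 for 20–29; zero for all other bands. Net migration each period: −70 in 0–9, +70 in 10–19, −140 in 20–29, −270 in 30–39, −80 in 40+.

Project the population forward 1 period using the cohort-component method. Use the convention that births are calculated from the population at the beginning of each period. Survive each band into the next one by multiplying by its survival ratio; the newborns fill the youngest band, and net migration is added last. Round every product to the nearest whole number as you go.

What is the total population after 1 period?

Numbering the groups 1..5 from youngest to oldest:
[period 1]
Births: 6400 * 0.059 = 378
Group 2: 4700 * 0.967 = 4545
Group 3: 8750 * 0.968 = 8470
Group 4: 6400 * 0.954 = 6106
Group 5: 4100 * 0.959 + 6900 * 0.516 = 3932 + 3560 = 7492
Net migration: Group 1 − 70 → 308; Group 2 + 70 → 4615; Group 3 − 140 → 8330; Group 4 − 270 → 5836; Group 5 − 80 → 7412
Population now: 0–9=308, 10–19=4615, 20–29=8330, 30–39=5836, 40+=7412
Total after period 1: 308 + 4615 + 8330 + 5836 + 7412 = 26501

26501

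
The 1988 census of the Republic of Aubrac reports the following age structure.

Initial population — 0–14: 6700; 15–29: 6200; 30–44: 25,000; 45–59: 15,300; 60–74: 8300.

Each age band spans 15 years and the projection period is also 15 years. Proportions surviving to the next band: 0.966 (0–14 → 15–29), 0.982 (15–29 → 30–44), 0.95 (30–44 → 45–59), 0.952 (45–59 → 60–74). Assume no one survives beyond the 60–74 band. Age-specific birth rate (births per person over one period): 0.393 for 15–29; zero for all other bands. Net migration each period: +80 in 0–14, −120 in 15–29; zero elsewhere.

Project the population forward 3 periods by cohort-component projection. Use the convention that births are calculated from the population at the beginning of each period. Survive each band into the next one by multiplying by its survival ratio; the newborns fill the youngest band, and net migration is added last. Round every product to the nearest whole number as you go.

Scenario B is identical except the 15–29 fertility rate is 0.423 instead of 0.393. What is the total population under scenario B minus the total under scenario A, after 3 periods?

Period 1.
Births: 6200 × 0.393 = 2437
15–29: 6700 × 0.966 = 6472
30–44: 6200 × 0.982 = 6088
45–59: 25000 × 0.95 = 23750
60–74: 15300 × 0.952 = 14566
Net migration: 0–14 + 80 → 2517; 15–29 − 120 → 6352
Giving 2517 / 6352 / 6088 / 23750 / 14566.
Period 2.
Births: 6352 × 0.393 = 2496
15–29: 2517 × 0.966 = 2431
30–44: 6352 × 0.982 = 6238
45–59: 6088 × 0.95 = 5784
60–74: 23750 × 0.952 = 22610
Net migration: 0–14 + 80 → 2576; 15–29 − 120 → 2311
Giving 2576 / 2311 / 6238 / 5784 / 22610.
Period 3.
Births: 2311 × 0.393 = 908
15–29: 2576 × 0.966 = 2488
30–44: 2311 × 0.982 = 2269
45–59: 6238 × 0.95 = 5926
60–74: 5784 × 0.952 = 5506
Net migration: 0–14 + 80 → 988; 15–29 − 120 → 2368
Giving 988 / 2368 / 2269 / 5926 / 5506.
Scenario A total after 3 periods: 17057
Scenario B projection —
Period 1.
Births: 6200 × 0.423 = 2623
15–29: 6700 × 0.966 = 6472
30–44: 6200 × 0.982 = 6088
45–59: 25000 × 0.95 = 23750
60–74: 15300 × 0.952 = 14566
Net migration: 0–14 + 80 → 2703; 15–29 − 120 → 6352
Giving 2703 / 6352 / 6088 / 23750 / 14566.
Period 2.
Births: 6352 × 0.423 = 2687
15–29: 2703 × 0.966 = 2611
30–44: 6352 × 0.982 = 6238
45–59: 6088 × 0.95 = 5784
60–74: 23750 × 0.952 = 22610
Net migration: 0–14 + 80 → 2767; 15–29 − 120 → 2491
Giving 2767 / 2491 / 6238 / 5784 / 22610.
Period 3.
Births: 2491 × 0.423 = 1054
15–29: 2767 × 0.966 = 2673
30–44: 2491 × 0.982 = 2446
45–59: 6238 × 0.95 = 5926
60–74: 5784 × 0.952 = 5506
Net migration: 0–14 + 80 → 1134; 15–29 − 120 → 2553
Giving 1134 / 2553 / 2446 / 5926 / 5506.
Scenario B total after 3 periods: 17565
Difference B − A = 17565 − 17057 = 508

508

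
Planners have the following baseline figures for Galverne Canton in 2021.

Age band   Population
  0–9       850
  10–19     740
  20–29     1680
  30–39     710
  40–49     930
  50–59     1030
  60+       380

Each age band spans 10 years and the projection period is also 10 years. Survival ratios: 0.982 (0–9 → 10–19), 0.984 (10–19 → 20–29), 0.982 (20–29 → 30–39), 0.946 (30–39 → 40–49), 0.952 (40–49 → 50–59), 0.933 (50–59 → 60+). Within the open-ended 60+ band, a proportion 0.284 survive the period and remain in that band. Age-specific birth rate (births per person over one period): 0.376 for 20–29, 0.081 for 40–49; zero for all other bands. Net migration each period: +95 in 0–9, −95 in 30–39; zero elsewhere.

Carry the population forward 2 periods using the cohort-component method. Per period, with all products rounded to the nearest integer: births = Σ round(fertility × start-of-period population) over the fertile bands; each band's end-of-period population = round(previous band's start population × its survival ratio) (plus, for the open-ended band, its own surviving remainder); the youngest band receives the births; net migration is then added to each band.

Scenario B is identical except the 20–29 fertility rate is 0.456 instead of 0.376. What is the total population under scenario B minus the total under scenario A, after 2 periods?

Numbering the groups 1..7 from youngest to oldest:
Period 1:
Births: 1680 * 0.376 = 632, 930 * 0.081 = 75 → 707
Group 2: 850 * 0.982 = 835
Group 3: 740 * 0.984 = 728
Group 4: 1680 * 0.982 = 1650
Group 5: 710 * 0.946 = 672
Group 6: 930 * 0.952 = 885
Group 7: 1030 * 0.933 + 380 * 0.284 = 961 + 108 = 1069
Net migration: Group 1 + 95 → 802; Group 4 − 95 → 1555
Giving 802 / 835 / 728 / 1555 / 672 / 885 / 1069.
Period 2:
Births: 728 * 0.376 = 274, 672 * 0.081 = 54 → 328
Group 2: 802 * 0.982 = 788
Group 3: 835 * 0.984 = 822
Group 4: 728 * 0.982 = 715
Group 5: 1555 * 0.946 = 1471
Group 6: 672 * 0.952 = 640
Group 7: 885 * 0.933 + 1069 * 0.284 = 826 + 304 = 1130
Net migration: Group 1 + 95 → 423; Group 4 − 95 → 620
Giving 423 / 788 / 822 / 620 / 1471 / 640 / 1130.
Scenario A total after 2 periods: 5894
Scenario B projection —
Period 1:
Births: 1680 * 0.456 = 766, 930 * 0.081 = 75 → 841
Group 2: 850 * 0.982 = 835
Group 3: 740 * 0.984 = 728
Group 4: 1680 * 0.982 = 1650
Group 5: 710 * 0.946 = 672
Group 6: 930 * 0.952 = 885
Group 7: 1030 * 0.933 + 380 * 0.284 = 961 + 108 = 1069
Net migration: Group 1 + 95 → 936; Group 4 − 95 → 1555
Giving 936 / 835 / 728 / 1555 / 672 / 885 / 1069.
Period 2:
Births: 728 * 0.456 = 332, 672 * 0.081 = 54 → 386
Group 2: 936 * 0.982 = 919
Group 3: 835 * 0.984 = 822
Group 4: 728 * 0.982 = 715
Group 5: 1555 * 0.946 = 1471
Group 6: 672 * 0.952 = 640
Group 7: 885 * 0.933 + 1069 * 0.284 = 826 + 304 = 1130
Net migration: Group 1 + 95 → 481; Group 4 − 95 → 620
Giving 481 / 919 / 822 / 620 / 1471 / 640 / 1130.
Scenario B total after 2 periods: 6083
Difference B − A = 6083 − 5894 = 189

189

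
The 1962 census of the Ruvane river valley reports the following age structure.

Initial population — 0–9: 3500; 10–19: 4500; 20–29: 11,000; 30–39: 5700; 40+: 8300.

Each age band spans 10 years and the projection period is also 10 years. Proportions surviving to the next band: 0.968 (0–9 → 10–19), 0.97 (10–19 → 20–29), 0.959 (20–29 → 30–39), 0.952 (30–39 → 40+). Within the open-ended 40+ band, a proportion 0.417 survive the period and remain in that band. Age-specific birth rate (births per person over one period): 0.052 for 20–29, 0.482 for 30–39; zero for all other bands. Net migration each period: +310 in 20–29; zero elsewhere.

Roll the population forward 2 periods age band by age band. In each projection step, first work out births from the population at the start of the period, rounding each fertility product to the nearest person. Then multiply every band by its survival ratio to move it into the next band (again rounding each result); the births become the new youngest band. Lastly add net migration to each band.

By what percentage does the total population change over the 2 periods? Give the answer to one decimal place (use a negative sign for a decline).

Call the groups 1 to 5, youngest first.
Period 1.
Births: 11000 * 0.052 = 572 ; 5700 * 0.482 = 2747 → total 3319
Group 2: 3500 * 0.968 = 3388
Group 3: 4500 * 0.97 = 4365
Group 4: 11000 * 0.959 = 10549
Group 5: 5700 * 0.952 + 8300 * 0.417 = 5426 + 3461 = 8887
Net migration: Group 3 + 310 → 4675
Population now: 0–9=3319, 10–19=3388, 20–29=4675, 30–39=10549, 40+=8887
Period 2.
Births: 4675 * 0.052 = 243 ; 10549 * 0.482 = 5085 → total 5328
Group 2: 3319 * 0.968 = 3213
Group 3: 3388 * 0.97 = 3286
Group 4: 4675 * 0.959 = 4483
Group 5: 10549 * 0.952 + 8887 * 0.417 = 10043 + 3706 = 13749
Net migration: Group 3 + 310 → 3596
Population now: 0–9=5328, 10–19=3213, 20–29=3596, 30–39=4483, 40+=13749
Total: 33000 → 30369; change = -2631; percentage change = -8.0%

-8.0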